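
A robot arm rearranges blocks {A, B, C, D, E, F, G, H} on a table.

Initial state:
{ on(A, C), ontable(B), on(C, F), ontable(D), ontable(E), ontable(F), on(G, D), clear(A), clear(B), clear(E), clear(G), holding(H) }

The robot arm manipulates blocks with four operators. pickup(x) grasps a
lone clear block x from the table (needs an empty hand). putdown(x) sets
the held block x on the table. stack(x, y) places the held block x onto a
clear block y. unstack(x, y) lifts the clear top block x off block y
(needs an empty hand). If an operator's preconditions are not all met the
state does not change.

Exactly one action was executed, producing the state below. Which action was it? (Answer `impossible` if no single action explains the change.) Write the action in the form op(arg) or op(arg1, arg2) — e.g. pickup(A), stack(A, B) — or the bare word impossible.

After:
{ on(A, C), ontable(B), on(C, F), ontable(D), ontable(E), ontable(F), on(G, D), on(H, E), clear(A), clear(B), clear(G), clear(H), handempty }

target: towers=[B; D/G; E/H; F/C/A] holding=-
        putdown(H) → towers=[B; D/G; E; F/C/A; H] holding=-
       stack(H, G) → towers=[B; D/G/H; E; F/C/A] holding=-
       stack(H, A) → towers=[B; D/G; E; F/C/A/H] holding=-
       stack(H, E) → towers=[B; D/G; E/H; F/C/A] holding=-  ← match
       stack(H, B) → towers=[B/H; D/G; E; F/C/A] holding=-

stack(H, E)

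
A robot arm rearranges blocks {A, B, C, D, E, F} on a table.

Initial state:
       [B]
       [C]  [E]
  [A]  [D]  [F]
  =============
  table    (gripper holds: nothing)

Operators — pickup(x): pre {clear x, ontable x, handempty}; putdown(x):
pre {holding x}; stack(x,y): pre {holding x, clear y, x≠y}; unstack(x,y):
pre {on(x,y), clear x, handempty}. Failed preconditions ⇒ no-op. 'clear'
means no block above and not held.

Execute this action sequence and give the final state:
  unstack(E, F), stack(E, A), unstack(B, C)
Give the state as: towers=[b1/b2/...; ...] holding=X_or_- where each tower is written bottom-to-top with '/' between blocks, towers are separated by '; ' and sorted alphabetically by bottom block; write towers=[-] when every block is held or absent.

towers=[A/E; D/C; F] holding=B

step 1 (unstack(E, F)): towers=[A; D/C/B; F] holding=E
step 2 (stack(E, A)): towers=[A/E; D/C/B; F] holding=-
step 3 (unstack(B, C)): towers=[A/E; D/C; F] holding=B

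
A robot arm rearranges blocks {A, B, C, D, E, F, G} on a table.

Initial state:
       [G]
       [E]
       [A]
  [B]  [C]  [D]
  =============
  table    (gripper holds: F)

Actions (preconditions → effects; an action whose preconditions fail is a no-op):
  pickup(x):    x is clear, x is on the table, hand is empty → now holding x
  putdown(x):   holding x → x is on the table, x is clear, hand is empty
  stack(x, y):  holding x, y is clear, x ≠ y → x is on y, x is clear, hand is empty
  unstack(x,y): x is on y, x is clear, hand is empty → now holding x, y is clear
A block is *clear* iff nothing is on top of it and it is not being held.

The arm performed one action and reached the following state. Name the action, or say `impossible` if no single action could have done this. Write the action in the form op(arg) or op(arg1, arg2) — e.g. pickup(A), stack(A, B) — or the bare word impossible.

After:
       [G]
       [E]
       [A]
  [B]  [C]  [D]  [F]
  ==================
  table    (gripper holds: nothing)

target: towers=[B; C/A/E/G; D; F] holding=-
        putdown(F) → towers=[B; C/A/E/G; D; F] holding=-  ← match
       stack(F, B) → towers=[B/F; C/A/E/G; D] holding=-
       stack(F, G) → towers=[B; C/A/E/G/F; D] holding=-
       stack(F, D) → towers=[B; C/A/E/G; D/F] holding=-

putdown(F)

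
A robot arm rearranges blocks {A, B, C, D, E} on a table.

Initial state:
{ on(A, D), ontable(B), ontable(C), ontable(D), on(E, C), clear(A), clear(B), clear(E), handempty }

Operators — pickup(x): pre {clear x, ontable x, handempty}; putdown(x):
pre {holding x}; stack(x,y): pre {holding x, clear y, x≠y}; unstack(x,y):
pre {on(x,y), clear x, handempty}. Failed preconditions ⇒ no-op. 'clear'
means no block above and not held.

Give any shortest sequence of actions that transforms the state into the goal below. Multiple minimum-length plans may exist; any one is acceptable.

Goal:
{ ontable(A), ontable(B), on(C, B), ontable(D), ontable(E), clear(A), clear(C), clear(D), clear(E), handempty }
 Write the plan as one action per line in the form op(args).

unstack(A, D)
putdown(A)
unstack(E, C)
putdown(E)
pickup(C)
stack(C, B)

step 1 (unstack(A, D)): towers=[B; C/E; D] holding=A
step 2 (putdown(A)): towers=[A; B; C/E; D] holding=-
step 3 (unstack(E, C)): towers=[A; B; C; D] holding=E
step 4 (putdown(E)): towers=[A; B; C; D; E] holding=-
step 5 (pickup(C)): towers=[A; B; D; E] holding=C
step 6 (stack(C, B)): towers=[A; B/C; D; E] holding=-
goal check: towers=[A; B/C; D; E] holding=- — reached (length 6, optimal by BFS)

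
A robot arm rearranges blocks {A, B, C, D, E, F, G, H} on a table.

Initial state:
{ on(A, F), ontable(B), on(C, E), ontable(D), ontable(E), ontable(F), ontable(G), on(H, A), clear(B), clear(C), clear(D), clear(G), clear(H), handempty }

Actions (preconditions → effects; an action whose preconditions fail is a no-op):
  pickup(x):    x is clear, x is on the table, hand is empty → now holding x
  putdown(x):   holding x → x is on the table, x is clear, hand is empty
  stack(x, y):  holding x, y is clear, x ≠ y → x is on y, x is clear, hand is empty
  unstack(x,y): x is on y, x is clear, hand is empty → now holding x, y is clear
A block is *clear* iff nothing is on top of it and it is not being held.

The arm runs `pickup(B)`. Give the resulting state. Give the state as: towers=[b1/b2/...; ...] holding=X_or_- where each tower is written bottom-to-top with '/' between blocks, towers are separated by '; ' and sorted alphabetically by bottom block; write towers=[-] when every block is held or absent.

before: towers=[B; D; E/C; F/A/H; G] holding=-
pre[pickup(B)]: clear(B) ok, ontable(B) ok, handempty ok
all met → apply pickup(B)
after:  towers=[D; E/C; F/A/H; G] holding=B

towers=[D; E/C; F/A/H; G] holding=B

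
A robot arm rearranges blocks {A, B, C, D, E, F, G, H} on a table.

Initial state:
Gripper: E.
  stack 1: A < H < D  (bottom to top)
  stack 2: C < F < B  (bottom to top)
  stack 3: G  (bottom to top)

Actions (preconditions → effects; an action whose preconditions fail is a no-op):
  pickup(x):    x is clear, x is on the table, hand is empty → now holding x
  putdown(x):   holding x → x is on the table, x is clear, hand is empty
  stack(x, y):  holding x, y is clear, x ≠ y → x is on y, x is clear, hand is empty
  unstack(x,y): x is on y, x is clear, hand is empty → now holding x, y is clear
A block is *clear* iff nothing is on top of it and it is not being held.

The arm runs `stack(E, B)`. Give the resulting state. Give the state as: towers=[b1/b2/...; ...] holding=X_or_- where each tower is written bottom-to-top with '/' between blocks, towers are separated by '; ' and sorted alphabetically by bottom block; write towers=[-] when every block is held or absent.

before: towers=[A/H/D; C/F/B; G] holding=E
pre[stack(E, B)]: holding(E) ok, clear(B) ok, E≠B ok
all met → apply stack(E, B)
after:  towers=[A/H/D; C/F/B/E; G] holding=-

towers=[A/H/D; C/F/B/E; G] holding=-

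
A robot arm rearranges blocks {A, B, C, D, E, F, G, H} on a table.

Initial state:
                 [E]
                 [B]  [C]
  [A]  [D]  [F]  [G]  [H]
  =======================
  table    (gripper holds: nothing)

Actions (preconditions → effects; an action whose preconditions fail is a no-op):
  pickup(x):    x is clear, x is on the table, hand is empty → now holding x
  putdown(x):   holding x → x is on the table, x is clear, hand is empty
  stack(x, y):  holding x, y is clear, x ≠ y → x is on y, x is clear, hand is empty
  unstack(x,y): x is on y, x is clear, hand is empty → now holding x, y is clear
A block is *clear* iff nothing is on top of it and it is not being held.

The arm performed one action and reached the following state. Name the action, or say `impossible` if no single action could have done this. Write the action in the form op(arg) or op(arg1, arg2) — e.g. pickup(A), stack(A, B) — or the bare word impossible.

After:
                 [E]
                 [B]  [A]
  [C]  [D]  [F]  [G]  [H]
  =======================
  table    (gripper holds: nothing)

target: towers=[C; D; F; G/B/E; H/A] holding=-
         pickup(A) → towers=[D; F; G/B/E; H/C] holding=A
     unstack(E, B) → towers=[A; D; F; G/B; H/C] holding=E
         pickup(F) → towers=[A; D; G/B/E; H/C] holding=F
         pickup(D) → towers=[A; F; G/B/E; H/C] holding=D
     unstack(C, H) → towers=[A; D; F; G/B/E; H] holding=C
none of the 5 applicable actions match → impossible

impossible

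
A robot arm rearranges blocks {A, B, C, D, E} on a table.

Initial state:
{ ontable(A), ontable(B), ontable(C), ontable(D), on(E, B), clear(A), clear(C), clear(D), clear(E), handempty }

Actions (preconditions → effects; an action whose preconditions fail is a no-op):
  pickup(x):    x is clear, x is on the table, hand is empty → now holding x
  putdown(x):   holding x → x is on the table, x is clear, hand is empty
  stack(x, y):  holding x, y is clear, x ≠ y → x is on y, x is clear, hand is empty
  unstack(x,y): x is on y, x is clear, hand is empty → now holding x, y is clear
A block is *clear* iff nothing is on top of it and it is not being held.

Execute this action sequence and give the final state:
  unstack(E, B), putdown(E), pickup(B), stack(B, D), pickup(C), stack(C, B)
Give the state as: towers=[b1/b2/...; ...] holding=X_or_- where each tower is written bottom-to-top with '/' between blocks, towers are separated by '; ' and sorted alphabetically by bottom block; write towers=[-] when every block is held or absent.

step 1 (unstack(E, B)): towers=[A; B; C; D] holding=E
step 2 (putdown(E)): towers=[A; B; C; D; E] holding=-
step 3 (pickup(B)): towers=[A; C; D; E] holding=B
step 4 (stack(B, D)): towers=[A; C; D/B; E] holding=-
step 5 (pickup(C)): towers=[A; D/B; E] holding=C
step 6 (stack(C, B)): towers=[A; D/B/C; E] holding=-

towers=[A; D/B/C; E] holding=-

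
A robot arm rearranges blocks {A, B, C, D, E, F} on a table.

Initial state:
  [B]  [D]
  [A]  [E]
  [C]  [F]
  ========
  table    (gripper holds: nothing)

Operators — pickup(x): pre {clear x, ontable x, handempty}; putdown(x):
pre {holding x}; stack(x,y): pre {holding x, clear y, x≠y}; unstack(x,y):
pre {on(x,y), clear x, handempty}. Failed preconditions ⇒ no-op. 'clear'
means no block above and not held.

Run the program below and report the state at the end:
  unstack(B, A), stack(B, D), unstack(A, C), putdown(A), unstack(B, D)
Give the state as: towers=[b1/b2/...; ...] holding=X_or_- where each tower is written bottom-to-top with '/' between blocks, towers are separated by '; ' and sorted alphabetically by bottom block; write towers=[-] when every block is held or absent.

towers=[A; C; F/E/D] holding=B

step 1 (unstack(B, A)): towers=[C/A; F/E/D] holding=B
step 2 (stack(B, D)): towers=[C/A; F/E/D/B] holding=-
step 3 (unstack(A, C)): towers=[C; F/E/D/B] holding=A
step 4 (putdown(A)): towers=[A; C; F/E/D/B] holding=-
step 5 (unstack(B, D)): towers=[A; C; F/E/D] holding=B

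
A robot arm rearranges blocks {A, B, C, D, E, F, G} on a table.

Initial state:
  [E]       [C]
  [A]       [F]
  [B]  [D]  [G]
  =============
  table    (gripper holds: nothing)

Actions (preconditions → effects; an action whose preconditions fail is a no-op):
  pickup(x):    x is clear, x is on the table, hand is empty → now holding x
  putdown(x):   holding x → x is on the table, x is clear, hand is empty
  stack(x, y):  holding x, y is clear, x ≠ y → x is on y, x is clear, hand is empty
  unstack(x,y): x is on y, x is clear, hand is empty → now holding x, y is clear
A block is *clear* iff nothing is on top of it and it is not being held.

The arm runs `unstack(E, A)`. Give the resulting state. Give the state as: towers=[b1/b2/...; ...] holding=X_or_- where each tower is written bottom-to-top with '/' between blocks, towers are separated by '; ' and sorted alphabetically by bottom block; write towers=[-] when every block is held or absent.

towers=[B/A; D; G/F/C] holding=E

before: towers=[B/A/E; D; G/F/C] holding=-
pre[unstack(E, A)]: on(E,A) yes, clear(E) yes, handempty yes
all met → apply unstack(E, A)
after:  towers=[B/A; D; G/F/C] holding=E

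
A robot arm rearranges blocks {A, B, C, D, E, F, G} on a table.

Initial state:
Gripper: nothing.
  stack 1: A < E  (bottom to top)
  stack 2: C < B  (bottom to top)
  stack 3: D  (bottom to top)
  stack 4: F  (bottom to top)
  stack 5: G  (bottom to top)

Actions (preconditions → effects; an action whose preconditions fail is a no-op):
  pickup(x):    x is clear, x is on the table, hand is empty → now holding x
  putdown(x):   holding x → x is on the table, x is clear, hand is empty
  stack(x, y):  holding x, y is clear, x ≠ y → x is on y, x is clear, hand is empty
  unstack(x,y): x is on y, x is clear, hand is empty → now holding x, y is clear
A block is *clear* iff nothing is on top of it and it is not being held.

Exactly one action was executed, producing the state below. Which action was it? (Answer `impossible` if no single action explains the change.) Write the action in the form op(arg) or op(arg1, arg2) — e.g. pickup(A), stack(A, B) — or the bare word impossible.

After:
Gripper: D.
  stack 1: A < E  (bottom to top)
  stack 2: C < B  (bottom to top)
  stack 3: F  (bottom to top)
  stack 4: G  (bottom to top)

target: towers=[A/E; C/B; F; G] holding=D
     unstack(B, C) → towers=[A/E; C; D; F; G] holding=B
         pickup(F) → towers=[A/E; C/B; D; G] holding=F
         pickup(G) → towers=[A/E; C/B; D; F] holding=G
         pickup(D) → towers=[A/E; C/B; F; G] holding=D  ← match
     unstack(E, A) → towers=[A; C/B; D; F; G] holding=E

pickup(D)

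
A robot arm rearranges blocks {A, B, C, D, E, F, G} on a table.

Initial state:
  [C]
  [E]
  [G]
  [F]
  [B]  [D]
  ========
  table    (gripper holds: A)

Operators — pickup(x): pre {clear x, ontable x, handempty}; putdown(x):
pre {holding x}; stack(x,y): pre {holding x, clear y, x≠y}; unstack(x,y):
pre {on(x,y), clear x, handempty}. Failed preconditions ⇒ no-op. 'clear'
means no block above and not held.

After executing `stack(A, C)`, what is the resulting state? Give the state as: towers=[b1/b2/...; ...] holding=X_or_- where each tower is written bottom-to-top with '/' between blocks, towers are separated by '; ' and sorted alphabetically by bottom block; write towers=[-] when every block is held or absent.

before: towers=[B/F/G/E/C; D] holding=A
pre[stack(A, C)]: holding(A) ok, clear(C) ok, A≠C ok
all met → apply stack(A, C)
after:  towers=[B/F/G/E/C/A; D] holding=-

towers=[B/F/G/E/C/A; D] holding=-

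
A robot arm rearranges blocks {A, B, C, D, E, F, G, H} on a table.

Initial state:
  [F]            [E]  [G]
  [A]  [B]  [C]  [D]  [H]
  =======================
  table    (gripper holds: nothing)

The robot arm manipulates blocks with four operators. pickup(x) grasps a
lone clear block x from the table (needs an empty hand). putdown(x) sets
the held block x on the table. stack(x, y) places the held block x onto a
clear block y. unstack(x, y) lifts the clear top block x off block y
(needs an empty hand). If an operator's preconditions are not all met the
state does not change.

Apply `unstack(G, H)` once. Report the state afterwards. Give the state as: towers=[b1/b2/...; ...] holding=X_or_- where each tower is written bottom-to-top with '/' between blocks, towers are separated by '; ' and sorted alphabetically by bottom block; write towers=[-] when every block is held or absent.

towers=[A/F; B; C; D/E; H] holding=G

before: towers=[A/F; B; C; D/E; H/G] holding=-
pre[unstack(G, H)]: on(G,H) ok, clear(G) ok, handempty ok
all met → apply unstack(G, H)
after:  towers=[A/F; B; C; D/E; H] holding=G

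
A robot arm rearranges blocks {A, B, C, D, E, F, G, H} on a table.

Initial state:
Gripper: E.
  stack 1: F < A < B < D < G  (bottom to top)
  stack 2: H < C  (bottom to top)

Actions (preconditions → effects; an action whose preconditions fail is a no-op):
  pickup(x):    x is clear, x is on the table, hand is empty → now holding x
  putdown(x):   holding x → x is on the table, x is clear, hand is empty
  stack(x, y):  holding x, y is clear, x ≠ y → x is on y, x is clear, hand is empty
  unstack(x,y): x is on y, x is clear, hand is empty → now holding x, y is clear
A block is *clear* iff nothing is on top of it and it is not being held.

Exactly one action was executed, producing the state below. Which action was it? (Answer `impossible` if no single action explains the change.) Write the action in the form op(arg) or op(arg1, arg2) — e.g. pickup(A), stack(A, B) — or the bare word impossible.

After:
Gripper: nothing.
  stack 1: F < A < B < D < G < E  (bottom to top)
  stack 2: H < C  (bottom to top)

target: towers=[F/A/B/D/G/E; H/C] holding=-
        putdown(E) → towers=[E; F/A/B/D/G; H/C] holding=-
       stack(E, G) → towers=[F/A/B/D/G/E; H/C] holding=-  ← match
       stack(E, C) → towers=[F/A/B/D/G; H/C/E] holding=-

stack(E, G)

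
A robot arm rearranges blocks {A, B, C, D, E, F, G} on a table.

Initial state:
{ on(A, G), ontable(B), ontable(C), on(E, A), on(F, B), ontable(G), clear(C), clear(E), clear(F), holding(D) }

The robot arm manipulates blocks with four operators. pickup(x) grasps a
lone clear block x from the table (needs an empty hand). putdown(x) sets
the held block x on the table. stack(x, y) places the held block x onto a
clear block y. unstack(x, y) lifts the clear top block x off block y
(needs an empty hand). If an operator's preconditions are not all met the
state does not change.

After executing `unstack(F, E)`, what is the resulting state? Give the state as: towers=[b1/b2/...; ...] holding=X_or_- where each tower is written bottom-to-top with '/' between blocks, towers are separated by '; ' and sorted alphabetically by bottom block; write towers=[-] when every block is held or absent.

before: towers=[B/F; C; G/A/E] holding=D
pre[unstack(F, E)]: on(F,E) fail, clear(F) ok, handempty fail
on(F,E), handempty unmet → unstack(F, E) is a no-op
after:  towers=[B/F; C; G/A/E] holding=D

towers=[B/F; C; G/A/E] holding=D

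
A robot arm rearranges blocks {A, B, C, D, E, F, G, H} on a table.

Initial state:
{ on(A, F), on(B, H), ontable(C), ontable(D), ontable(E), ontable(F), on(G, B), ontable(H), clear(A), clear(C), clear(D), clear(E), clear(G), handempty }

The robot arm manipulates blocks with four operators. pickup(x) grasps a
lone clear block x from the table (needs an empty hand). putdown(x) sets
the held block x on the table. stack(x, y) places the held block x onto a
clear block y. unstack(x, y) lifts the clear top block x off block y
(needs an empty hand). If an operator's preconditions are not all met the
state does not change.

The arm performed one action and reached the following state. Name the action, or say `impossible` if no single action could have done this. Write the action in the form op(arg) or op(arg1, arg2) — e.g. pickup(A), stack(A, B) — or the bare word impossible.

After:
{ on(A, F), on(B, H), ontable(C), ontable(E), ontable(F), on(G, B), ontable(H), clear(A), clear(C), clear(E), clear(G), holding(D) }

target: towers=[C; E; F/A; H/B/G] holding=D
     unstack(G, B) → towers=[C; D; E; F/A; H/B] holding=G
     unstack(A, F) → towers=[C; D; E; F; H/B/G] holding=A
         pickup(E) → towers=[C; D; F/A; H/B/G] holding=E
         pickup(D) → towers=[C; E; F/A; H/B/G] holding=D  ← match
         pickup(C) → towers=[D; E; F/A; H/B/G] holding=C

pickup(D)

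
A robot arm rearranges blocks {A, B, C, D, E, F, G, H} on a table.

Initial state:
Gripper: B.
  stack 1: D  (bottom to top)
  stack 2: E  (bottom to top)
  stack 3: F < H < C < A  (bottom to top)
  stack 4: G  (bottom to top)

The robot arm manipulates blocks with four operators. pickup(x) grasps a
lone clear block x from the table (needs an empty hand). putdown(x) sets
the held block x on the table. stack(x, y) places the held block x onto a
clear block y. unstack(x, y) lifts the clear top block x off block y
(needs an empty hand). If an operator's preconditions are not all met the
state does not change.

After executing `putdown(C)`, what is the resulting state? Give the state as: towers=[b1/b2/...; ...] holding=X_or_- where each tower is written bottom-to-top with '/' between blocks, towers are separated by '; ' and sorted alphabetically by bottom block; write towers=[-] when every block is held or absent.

towers=[D; E; F/H/C/A; G] holding=B

before: towers=[D; E; F/H/C/A; G] holding=B
pre[putdown(C)]: holding(C) fail
holding(C) unmet → putdown(C) is a no-op
after:  towers=[D; E; F/H/C/A; G] holding=B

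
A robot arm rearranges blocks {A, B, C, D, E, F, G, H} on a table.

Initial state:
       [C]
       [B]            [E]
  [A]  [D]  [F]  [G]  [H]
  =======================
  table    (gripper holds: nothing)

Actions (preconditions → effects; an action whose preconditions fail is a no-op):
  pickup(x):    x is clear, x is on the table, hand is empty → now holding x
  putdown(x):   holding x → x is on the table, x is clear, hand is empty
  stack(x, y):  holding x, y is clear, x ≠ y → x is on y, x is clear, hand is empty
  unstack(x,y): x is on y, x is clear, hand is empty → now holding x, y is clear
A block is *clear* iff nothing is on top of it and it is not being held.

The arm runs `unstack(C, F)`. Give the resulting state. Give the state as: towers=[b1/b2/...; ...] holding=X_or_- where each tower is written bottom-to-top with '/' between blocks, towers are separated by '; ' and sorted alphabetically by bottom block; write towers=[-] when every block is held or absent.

before: towers=[A; D/B/C; F; G; H/E] holding=-
pre[unstack(C, F)]: on(C,F) no, clear(C) yes, handempty yes
on(C,F) unmet → unstack(C, F) is a no-op
after:  towers=[A; D/B/C; F; G; H/E] holding=-

towers=[A; D/B/C; F; G; H/E] holding=-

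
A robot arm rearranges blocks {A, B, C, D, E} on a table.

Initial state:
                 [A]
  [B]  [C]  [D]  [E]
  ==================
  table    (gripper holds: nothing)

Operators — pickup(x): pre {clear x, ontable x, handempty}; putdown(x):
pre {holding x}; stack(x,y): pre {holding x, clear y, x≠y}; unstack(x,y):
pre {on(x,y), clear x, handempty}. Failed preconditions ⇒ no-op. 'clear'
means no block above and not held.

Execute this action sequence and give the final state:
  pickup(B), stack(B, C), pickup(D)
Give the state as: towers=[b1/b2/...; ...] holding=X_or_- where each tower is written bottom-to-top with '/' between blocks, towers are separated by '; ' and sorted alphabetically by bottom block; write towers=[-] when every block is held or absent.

step 1 (pickup(B)): towers=[C; D; E/A] holding=B
step 2 (stack(B, C)): towers=[C/B; D; E/A] holding=-
step 3 (pickup(D)): towers=[C/B; E/A] holding=D

towers=[C/B; E/A] holding=D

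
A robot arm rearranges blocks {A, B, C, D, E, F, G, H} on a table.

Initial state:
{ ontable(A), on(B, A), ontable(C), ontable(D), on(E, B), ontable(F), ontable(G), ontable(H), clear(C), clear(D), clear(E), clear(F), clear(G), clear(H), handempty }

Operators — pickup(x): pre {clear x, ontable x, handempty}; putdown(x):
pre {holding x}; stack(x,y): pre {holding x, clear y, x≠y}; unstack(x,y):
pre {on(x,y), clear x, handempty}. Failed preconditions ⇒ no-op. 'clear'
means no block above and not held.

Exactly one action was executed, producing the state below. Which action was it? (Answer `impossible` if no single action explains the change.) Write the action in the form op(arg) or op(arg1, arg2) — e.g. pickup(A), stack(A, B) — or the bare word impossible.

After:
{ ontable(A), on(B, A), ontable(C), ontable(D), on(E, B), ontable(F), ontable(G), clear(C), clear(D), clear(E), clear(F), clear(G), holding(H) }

pickup(H)

target: towers=[A/B/E; C; D; F; G] holding=H
         pickup(G) → towers=[A/B/E; C; D; F; H] holding=G
     unstack(E, B) → towers=[A/B; C; D; F; G; H] holding=E
         pickup(H) → towers=[A/B/E; C; D; F; G] holding=H  ← match
         pickup(F) → towers=[A/B/E; C; D; G; H] holding=F
         pickup(D) → towers=[A/B/E; C; F; G; H] holding=D
         pickup(C) → towers=[A/B/E; D; F; G; H] holding=C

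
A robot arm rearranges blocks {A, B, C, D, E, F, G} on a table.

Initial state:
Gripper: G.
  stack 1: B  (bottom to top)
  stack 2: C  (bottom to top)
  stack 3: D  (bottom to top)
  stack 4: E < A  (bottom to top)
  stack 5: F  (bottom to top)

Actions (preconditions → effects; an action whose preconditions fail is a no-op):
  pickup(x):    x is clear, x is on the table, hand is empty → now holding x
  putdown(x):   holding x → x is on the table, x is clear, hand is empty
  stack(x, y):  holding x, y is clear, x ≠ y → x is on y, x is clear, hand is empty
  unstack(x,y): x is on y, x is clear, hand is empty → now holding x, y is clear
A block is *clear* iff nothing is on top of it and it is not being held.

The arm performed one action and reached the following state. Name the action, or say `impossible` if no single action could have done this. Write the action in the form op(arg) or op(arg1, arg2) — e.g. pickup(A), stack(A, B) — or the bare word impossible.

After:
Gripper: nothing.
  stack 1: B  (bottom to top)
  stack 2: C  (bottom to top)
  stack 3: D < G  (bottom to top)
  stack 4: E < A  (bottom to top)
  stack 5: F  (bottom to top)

stack(G, D)

target: towers=[B; C; D/G; E/A; F] holding=-
        putdown(G) → towers=[B; C; D; E/A; F; G] holding=-
       stack(G, B) → towers=[B/G; C; D; E/A; F] holding=-
       stack(G, F) → towers=[B; C; D; E/A; F/G] holding=-
       stack(G, D) → towers=[B; C; D/G; E/A; F] holding=-  ← match
       stack(G, A) → towers=[B; C; D; E/A/G; F] holding=-
       stack(G, C) → towers=[B; C/G; D; E/A; F] holding=-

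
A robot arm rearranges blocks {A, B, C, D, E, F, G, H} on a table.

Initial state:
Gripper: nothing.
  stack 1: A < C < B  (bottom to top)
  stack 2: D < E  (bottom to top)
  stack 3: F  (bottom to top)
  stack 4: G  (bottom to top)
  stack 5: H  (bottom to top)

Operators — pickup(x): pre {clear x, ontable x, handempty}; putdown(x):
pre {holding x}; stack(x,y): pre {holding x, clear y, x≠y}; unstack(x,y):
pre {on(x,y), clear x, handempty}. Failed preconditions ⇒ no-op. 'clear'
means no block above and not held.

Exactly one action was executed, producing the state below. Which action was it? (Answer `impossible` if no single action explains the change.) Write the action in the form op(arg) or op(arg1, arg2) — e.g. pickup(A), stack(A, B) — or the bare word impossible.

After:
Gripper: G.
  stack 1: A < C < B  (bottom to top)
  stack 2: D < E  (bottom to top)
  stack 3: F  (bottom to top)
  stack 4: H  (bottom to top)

pickup(G)

target: towers=[A/C/B; D/E; F; H] holding=G
         pickup(G) → towers=[A/C/B; D/E; F; H] holding=G  ← match
     unstack(E, D) → towers=[A/C/B; D; F; G; H] holding=E
         pickup(H) → towers=[A/C/B; D/E; F; G] holding=H
     unstack(B, C) → towers=[A/C; D/E; F; G; H] holding=B
         pickup(F) → towers=[A/C/B; D/E; G; H] holding=F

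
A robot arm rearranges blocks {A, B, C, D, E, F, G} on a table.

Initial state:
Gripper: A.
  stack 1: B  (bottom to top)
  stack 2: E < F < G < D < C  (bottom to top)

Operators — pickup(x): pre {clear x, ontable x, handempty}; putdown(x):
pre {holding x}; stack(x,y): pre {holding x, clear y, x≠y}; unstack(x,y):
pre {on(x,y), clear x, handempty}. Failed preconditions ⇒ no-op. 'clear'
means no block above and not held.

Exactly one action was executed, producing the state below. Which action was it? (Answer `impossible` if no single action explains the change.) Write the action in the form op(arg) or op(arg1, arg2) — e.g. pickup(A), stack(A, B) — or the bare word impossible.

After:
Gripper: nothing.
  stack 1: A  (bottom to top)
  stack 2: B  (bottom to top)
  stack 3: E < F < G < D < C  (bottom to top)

putdown(A)

target: towers=[A; B; E/F/G/D/C] holding=-
        putdown(A) → towers=[A; B; E/F/G/D/C] holding=-  ← match
       stack(A, B) → towers=[B/A; E/F/G/D/C] holding=-
       stack(A, C) → towers=[B; E/F/G/D/C/A] holding=-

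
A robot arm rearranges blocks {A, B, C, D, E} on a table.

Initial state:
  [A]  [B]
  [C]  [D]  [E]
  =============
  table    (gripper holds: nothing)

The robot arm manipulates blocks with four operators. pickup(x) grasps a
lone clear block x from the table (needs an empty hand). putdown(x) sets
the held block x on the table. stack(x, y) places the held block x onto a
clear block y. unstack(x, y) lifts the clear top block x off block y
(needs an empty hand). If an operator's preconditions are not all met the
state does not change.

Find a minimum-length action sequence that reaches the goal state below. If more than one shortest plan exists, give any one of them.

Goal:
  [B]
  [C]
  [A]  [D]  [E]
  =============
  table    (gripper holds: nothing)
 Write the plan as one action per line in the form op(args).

step 1 (unstack(A, C)): towers=[C; D/B; E] holding=A
step 2 (putdown(A)): towers=[A; C; D/B; E] holding=-
step 3 (pickup(C)): towers=[A; D/B; E] holding=C
step 4 (stack(C, A)): towers=[A/C; D/B; E] holding=-
step 5 (unstack(B, D)): towers=[A/C; D; E] holding=B
step 6 (stack(B, C)): towers=[A/C/B; D; E] holding=-
goal check: towers=[A/C/B; D; E] holding=- — reached (length 6, optimal by BFS)

unstack(A, C)
putdown(A)
pickup(C)
stack(C, A)
unstack(B, D)
stack(B, C)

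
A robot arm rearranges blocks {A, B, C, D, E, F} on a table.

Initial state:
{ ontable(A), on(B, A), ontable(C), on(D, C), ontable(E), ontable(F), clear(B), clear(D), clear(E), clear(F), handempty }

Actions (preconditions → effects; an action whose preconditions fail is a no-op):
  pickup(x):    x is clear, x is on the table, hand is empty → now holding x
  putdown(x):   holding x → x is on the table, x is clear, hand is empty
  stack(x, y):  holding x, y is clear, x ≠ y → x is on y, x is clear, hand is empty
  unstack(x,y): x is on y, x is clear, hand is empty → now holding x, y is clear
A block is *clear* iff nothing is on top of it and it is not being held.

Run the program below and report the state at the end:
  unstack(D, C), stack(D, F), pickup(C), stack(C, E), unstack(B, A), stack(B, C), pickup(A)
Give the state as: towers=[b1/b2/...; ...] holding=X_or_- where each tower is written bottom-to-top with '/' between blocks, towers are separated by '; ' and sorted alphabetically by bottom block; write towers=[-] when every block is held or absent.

towers=[E/C/B; F/D] holding=A

step 1 (unstack(D, C)): towers=[A/B; C; E; F] holding=D
step 2 (stack(D, F)): towers=[A/B; C; E; F/D] holding=-
step 3 (pickup(C)): towers=[A/B; E; F/D] holding=C
step 4 (stack(C, E)): towers=[A/B; E/C; F/D] holding=-
step 5 (unstack(B, A)): towers=[A; E/C; F/D] holding=B
step 6 (stack(B, C)): towers=[A; E/C/B; F/D] holding=-
step 7 (pickup(A)): towers=[E/C/B; F/D] holding=A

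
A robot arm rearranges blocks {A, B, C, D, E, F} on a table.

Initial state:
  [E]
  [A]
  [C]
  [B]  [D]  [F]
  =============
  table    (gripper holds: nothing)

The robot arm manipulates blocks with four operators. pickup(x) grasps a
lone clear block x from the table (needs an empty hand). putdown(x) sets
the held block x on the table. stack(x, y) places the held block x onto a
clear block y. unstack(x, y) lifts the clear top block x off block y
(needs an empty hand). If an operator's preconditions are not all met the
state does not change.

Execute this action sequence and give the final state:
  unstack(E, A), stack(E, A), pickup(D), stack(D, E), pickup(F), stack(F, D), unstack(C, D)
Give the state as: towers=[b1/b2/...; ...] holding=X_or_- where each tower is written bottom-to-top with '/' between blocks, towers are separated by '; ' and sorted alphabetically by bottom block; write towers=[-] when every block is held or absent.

step 1 (unstack(E, A)): towers=[B/C/A; D; F] holding=E
step 2 (stack(E, A)): towers=[B/C/A/E; D; F] holding=-
step 3 (pickup(D)): towers=[B/C/A/E; F] holding=D
step 4 (stack(D, E)): towers=[B/C/A/E/D; F] holding=-
step 5 (pickup(F)): towers=[B/C/A/E/D] holding=F
step 6 (stack(F, D)): towers=[B/C/A/E/D/F] holding=-
step 7 (unstack(C, D)) [no-op]: towers=[B/C/A/E/D/F] holding=-

towers=[B/C/A/E/D/F] holding=-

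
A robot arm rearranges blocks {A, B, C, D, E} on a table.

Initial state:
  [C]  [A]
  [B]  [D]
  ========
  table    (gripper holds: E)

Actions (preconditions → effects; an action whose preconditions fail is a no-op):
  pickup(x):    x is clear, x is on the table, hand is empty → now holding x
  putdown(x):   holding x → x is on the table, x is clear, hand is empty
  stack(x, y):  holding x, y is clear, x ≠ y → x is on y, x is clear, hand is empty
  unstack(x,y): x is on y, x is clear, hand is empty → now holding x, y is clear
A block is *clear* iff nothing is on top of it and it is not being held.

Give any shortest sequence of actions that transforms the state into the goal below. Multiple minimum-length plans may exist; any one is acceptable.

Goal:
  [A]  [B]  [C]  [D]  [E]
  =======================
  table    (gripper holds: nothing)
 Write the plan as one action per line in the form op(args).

putdown(E)
unstack(A, D)
putdown(A)
unstack(C, B)
putdown(C)

step 1 (putdown(E)): towers=[B/C; D/A; E] holding=-
step 2 (unstack(A, D)): towers=[B/C; D; E] holding=A
step 3 (putdown(A)): towers=[A; B/C; D; E] holding=-
step 4 (unstack(C, B)): towers=[A; B; D; E] holding=C
step 5 (putdown(C)): towers=[A; B; C; D; E] holding=-
goal check: towers=[A; B; C; D; E] holding=- — reached (length 5, optimal by BFS)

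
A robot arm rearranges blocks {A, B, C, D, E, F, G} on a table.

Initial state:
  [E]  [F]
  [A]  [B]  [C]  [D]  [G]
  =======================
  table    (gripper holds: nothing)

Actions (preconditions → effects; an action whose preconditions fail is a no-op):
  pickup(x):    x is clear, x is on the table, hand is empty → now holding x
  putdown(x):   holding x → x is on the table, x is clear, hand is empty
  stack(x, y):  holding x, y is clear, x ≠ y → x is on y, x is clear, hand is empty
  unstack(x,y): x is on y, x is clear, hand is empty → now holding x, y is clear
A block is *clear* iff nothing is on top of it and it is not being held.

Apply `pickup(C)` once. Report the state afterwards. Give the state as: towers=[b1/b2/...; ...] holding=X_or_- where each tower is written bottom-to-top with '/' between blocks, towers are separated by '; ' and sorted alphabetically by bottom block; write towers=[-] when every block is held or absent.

towers=[A/E; B/F; D; G] holding=C

before: towers=[A/E; B/F; C; D; G] holding=-
pre[pickup(C)]: clear(C) ok, ontable(C) ok, handempty ok
all met → apply pickup(C)
after:  towers=[A/E; B/F; D; G] holding=C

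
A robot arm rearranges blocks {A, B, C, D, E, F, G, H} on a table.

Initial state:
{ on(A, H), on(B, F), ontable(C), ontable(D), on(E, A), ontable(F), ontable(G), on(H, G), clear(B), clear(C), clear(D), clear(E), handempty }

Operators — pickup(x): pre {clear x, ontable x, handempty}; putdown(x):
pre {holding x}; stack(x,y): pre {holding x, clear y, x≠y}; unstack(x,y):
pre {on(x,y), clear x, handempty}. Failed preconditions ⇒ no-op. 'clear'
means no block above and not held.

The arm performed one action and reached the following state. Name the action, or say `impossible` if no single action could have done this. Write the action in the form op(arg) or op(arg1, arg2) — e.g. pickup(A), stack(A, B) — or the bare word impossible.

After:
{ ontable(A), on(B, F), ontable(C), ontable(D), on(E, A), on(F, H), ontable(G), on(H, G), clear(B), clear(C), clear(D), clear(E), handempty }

target: towers=[A/E; C; D; G/H/F/B] holding=-
     unstack(E, A) → towers=[C; D; F/B; G/H/A] holding=E
     unstack(B, F) → towers=[C; D; F; G/H/A/E] holding=B
         pickup(D) → towers=[C; F/B; G/H/A/E] holding=D
         pickup(C) → towers=[D; F/B; G/H/A/E] holding=C
none of the 4 applicable actions match → impossible

impossible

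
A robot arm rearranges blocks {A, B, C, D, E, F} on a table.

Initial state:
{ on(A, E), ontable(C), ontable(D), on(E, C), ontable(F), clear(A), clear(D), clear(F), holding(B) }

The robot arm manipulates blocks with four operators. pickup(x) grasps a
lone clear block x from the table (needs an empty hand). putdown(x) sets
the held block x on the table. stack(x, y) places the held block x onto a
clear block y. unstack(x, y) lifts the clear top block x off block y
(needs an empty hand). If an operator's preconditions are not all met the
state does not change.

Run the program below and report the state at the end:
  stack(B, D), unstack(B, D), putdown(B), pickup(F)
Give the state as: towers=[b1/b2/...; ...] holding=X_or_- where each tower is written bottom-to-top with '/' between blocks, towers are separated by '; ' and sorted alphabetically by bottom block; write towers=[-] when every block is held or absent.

towers=[B; C/E/A; D] holding=F

step 1 (stack(B, D)): towers=[C/E/A; D/B; F] holding=-
step 2 (unstack(B, D)): towers=[C/E/A; D; F] holding=B
step 3 (putdown(B)): towers=[B; C/E/A; D; F] holding=-
step 4 (pickup(F)): towers=[B; C/E/A; D] holding=F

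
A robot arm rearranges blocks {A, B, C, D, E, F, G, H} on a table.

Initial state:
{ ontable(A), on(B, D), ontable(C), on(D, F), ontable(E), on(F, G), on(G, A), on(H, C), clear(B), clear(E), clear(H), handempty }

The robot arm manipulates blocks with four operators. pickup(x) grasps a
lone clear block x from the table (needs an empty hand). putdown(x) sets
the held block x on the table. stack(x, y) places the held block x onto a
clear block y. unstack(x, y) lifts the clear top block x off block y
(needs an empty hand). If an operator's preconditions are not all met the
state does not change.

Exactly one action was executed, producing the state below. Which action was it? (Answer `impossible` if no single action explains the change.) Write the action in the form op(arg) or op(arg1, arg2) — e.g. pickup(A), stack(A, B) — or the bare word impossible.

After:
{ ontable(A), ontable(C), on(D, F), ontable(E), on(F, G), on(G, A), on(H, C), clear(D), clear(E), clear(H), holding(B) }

target: towers=[A/G/F/D; C/H; E] holding=B
         pickup(E) → towers=[A/G/F/D/B; C/H] holding=E
     unstack(H, C) → towers=[A/G/F/D/B; C; E] holding=H
     unstack(B, D) → towers=[A/G/F/D; C/H; E] holding=B  ← match

unstack(B, D)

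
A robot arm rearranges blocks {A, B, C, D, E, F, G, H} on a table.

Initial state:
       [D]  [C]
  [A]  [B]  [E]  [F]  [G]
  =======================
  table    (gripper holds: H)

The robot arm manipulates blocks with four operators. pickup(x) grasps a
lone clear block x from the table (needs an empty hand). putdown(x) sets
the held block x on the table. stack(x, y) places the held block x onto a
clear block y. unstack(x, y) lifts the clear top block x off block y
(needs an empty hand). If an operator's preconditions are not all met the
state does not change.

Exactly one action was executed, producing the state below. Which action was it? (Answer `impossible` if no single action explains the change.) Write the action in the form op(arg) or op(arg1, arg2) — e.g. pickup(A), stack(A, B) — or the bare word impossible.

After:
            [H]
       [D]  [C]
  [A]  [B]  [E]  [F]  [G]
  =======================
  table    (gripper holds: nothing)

target: towers=[A; B/D; E/C/H; F; G] holding=-
        putdown(H) → towers=[A; B/D; E/C; F; G; H] holding=-
       stack(H, G) → towers=[A; B/D; E/C; F; G/H] holding=-
       stack(H, A) → towers=[A/H; B/D; E/C; F; G] holding=-
       stack(H, F) → towers=[A; B/D; E/C; F/H; G] holding=-
       stack(H, D) → towers=[A; B/D/H; E/C; F; G] holding=-
       stack(H, C) → towers=[A; B/D; E/C/H; F; G] holding=-  ← match

stack(H, C)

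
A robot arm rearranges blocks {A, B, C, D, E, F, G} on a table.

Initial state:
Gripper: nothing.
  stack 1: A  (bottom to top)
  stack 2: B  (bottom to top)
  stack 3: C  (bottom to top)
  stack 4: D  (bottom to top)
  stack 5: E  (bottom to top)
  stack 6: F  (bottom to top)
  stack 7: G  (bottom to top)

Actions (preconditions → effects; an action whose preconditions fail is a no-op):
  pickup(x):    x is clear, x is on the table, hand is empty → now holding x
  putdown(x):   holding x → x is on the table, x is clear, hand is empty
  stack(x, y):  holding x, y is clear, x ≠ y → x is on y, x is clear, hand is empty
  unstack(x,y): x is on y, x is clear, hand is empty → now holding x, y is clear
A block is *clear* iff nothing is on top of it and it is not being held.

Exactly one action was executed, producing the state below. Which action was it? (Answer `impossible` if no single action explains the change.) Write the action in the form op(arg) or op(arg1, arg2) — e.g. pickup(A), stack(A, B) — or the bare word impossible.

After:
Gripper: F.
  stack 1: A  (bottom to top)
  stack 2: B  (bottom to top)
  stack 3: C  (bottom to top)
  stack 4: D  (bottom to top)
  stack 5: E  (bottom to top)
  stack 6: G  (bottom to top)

target: towers=[A; B; C; D; E; G] holding=F
         pickup(B) → towers=[A; C; D; E; F; G] holding=B
         pickup(F) → towers=[A; B; C; D; E; G] holding=F  ← match
         pickup(G) → towers=[A; B; C; D; E; F] holding=G
         pickup(D) → towers=[A; B; C; E; F; G] holding=D
         pickup(A) → towers=[B; C; D; E; F; G] holding=A
         pickup(E) → towers=[A; B; C; D; F; G] holding=E
         pickup(C) → towers=[A; B; D; E; F; G] holding=C

pickup(F)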